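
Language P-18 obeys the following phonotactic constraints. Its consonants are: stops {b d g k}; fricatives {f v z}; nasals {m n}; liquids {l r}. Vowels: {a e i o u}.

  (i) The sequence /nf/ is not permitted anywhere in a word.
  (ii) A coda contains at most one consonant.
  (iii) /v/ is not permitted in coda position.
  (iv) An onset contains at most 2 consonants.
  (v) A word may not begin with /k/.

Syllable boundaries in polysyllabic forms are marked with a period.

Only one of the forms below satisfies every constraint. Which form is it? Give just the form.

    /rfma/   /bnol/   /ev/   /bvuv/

/rfma/ — violates constraint (iv): syllable 1 onset /rfm/ has 3 consonants (> 2) → phonotactically illegal
/bnol/ — σ1 onset /bn/ (2C), coda /l/ ok → phonotactically legal
/ev/ — violates constraint (iii): syllable 1 coda contains /v/ → phonotactically illegal
/bvuv/ — violates constraint (iii): syllable 1 coda contains /v/ → phonotactically illegal

/bnol/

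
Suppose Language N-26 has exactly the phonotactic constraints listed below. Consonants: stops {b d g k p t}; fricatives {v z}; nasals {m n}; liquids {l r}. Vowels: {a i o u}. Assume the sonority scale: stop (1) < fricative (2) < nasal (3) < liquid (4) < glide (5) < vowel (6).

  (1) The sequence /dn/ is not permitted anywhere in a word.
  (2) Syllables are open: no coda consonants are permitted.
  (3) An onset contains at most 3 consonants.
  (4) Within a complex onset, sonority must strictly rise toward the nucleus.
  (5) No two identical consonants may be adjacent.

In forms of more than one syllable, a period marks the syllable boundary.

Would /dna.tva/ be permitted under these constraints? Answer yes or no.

/dna.tva/ — violates constraint 1: contains banned sequence /dn/ → not permitted

no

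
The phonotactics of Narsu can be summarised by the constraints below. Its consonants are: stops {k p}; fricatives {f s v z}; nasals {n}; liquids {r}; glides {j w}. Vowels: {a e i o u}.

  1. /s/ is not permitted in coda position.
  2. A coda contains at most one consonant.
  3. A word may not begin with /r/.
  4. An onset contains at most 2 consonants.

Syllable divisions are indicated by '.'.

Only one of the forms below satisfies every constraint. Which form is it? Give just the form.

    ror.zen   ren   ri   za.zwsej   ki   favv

ror.zen — violates constraint 3: word begins with /r/ → illicit
ren — violates constraint 3: word begins with /r/ → illicit
ri — violates constraint 3: word begins with /r/ → illicit
za.zwsej — violates constraint 4: syllable 2 onset /zws/ has 3 consonants (> 2) → illicit
ki — σ1 onset /k/, coda /∅/ ok → licit
favv — violates constraint 2: syllable 1 coda /vv/ has 2 consonants (> 1) → illicit

ki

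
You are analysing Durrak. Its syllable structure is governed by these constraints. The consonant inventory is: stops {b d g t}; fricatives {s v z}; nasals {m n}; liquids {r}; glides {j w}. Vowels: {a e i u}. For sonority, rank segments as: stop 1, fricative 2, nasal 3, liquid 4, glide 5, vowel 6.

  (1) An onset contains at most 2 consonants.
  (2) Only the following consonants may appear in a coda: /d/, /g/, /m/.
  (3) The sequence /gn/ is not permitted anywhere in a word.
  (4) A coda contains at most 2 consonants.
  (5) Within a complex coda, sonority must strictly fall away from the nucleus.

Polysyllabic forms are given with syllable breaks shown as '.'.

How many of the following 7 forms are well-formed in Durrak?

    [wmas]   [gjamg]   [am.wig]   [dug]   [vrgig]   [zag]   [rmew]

[wmas] — violates constraint 2: syllable 1 coda contains /s/, which is not a licensed coda consonant → ill-formed
[gjamg] — σ1 onset /gj/ (2C), coda /mg/ (3→1 falls) ok → well-formed
[am.wig] — σ1 onset /∅/, coda /m/ ok; σ2 onset /w/, coda /g/ ok → well-formed
[dug] — σ1 onset /d/, coda /g/ ok → well-formed
[vrgig] — violates constraint 1: syllable 1 onset /vrg/ has 3 consonants (> 2) → ill-formed
[zag] — σ1 onset /z/, coda /g/ ok → well-formed
[rmew] — violates constraint 2: syllable 1 coda contains /w/, which is not a licensed coda consonant → ill-formed
Well-formed: [gjamg], [am.wig], [dug], [zag] → 4.

4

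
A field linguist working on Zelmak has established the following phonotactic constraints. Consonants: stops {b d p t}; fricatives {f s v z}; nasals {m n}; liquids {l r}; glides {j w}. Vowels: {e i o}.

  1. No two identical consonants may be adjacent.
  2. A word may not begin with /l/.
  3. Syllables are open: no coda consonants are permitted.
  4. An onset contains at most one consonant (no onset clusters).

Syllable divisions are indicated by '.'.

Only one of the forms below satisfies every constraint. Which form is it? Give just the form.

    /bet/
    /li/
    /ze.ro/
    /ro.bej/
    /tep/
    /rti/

/bet/ — violates constraint 3: syllable 1 coda /t/ has 1 consonant (> 0) → phonotactically illegal
/li/ — violates constraint 2: word begins with /l/ → phonotactically illegal
/ze.ro/ — σ1 onset /z/, coda /∅/ ok; σ2 onset /r/, coda /∅/ ok → phonotactically legal
/ro.bej/ — violates constraint 3: syllable 2 coda /j/ has 1 consonant (> 0) → phonotactically illegal
/tep/ — violates constraint 3: syllable 1 coda /p/ has 1 consonant (> 0) → phonotactically illegal
/rti/ — violates constraint 4: syllable 1 onset /rt/ has 2 consonants (> 1) → phonotactically illegal

/ze.ro/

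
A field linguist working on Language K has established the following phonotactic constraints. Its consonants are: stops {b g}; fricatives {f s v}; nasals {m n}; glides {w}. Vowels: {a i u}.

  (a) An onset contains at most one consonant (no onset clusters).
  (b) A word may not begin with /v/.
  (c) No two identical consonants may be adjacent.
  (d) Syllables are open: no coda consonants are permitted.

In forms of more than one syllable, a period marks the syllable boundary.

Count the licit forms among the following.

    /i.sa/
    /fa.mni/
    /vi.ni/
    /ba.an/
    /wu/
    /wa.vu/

3

/i.sa/ — σ1 onset /∅/, coda /∅/ ok; σ2 onset /s/, coda /∅/ ok → licit
/fa.mni/ — violates constraint (a): syllable 2 onset /mn/ has 2 consonants (> 1) → illicit
/vi.ni/ — violates constraint (b): word begins with /v/ → illicit
/ba.an/ — violates constraint (d): syllable 2 coda /n/ has 1 consonant (> 0) → illicit
/wu/ — σ1 onset /w/, coda /∅/ ok → licit
/wa.vu/ — σ1 onset /w/, coda /∅/ ok; σ2 onset /v/, coda /∅/ ok → licit
Licit: /i.sa/, /wu/, /wa.vu/ → 3.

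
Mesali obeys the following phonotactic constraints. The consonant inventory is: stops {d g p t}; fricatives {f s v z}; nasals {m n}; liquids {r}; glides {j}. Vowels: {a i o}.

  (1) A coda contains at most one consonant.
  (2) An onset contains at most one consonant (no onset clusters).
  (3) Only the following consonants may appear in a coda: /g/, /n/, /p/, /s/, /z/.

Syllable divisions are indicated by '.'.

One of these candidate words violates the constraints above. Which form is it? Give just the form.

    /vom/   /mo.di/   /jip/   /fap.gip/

/vom/

/vom/ — violates constraint 3: syllable 1 coda contains /m/, which is not a licensed coda consonant → illicit
/mo.di/ — σ1 onset /m/, coda /∅/ ok; σ2 onset /d/, coda /∅/ ok → licit
/jip/ — σ1 onset /j/, coda /p/ ok → licit
/fap.gip/ — σ1 onset /f/, coda /p/ ok; σ2 onset /g/, coda /p/ ok → licit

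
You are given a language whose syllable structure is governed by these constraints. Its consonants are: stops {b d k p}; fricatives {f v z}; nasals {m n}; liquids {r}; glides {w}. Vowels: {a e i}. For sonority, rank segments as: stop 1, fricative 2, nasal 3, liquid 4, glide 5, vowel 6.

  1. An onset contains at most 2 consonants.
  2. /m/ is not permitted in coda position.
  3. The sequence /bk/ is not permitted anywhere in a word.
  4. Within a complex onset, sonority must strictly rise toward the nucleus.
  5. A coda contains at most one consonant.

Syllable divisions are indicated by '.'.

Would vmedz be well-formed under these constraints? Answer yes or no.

vmedz — violates constraint 5: syllable 1 coda /dz/ has 2 consonants (> 1) → ill-formed

no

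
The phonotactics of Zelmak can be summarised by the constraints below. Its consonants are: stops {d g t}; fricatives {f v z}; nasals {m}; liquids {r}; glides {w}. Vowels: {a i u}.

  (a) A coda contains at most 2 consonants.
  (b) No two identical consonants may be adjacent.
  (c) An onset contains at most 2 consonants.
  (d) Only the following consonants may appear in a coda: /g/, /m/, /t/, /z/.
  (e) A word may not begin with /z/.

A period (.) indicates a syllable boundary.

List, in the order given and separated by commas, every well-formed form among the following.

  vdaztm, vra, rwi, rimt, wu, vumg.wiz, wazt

vra, rwi, rimt, wu, vumg.wiz, wazt

vdaztm — violates constraint (a): syllable 1 coda /ztm/ has 3 consonants (> 2) → ill-formed
vra — σ1 onset /vr/ (2C), coda /∅/ ok → well-formed
rwi — σ1 onset /rw/ (2C), coda /∅/ ok → well-formed
rimt — σ1 onset /r/, coda /mt/ (2C) ok → well-formed
wu — σ1 onset /w/, coda /∅/ ok → well-formed
vumg.wiz — σ1 onset /v/, coda /mg/ (2C) ok; σ2 onset /w/, coda /z/ ok → well-formed
wazt — σ1 onset /w/, coda /zt/ (2C) ok → well-formed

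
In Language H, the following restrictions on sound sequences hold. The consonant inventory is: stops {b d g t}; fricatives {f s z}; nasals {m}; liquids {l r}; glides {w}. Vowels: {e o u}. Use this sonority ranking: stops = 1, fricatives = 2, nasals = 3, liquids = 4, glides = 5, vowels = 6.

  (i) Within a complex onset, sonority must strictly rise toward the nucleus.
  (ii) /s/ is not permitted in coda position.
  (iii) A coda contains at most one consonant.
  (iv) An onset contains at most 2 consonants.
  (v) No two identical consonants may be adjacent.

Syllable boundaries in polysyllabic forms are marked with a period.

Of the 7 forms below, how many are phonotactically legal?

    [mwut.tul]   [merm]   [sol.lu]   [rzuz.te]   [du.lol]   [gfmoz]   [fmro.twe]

[mwut.tul] — violates constraint (v): adjacent identical consonants /tt/ → phonotactically illegal
[merm] — violates constraint (iii): syllable 1 coda /rm/ has 2 consonants (> 1) → phonotactically illegal
[sol.lu] — violates constraint (v): adjacent identical consonants /ll/ → phonotactically illegal
[rzuz.te] — violates constraint (i): syllable 1 onset /rz/: /r/ (liquid, 4) → /z/ (fricative, 2) does not rise → phonotactically illegal
[du.lol] — σ1 onset /d/, coda /∅/ ok; σ2 onset /l/, coda /l/ ok → phonotactically legal
[gfmoz] — violates constraint (iv): syllable 1 onset /gfm/ has 3 consonants (> 2) → phonotactically illegal
[fmro.twe] — violates constraint (iv): syllable 1 onset /fmr/ has 3 consonants (> 2) → phonotactically illegal
Phonotactically legal: [du.lol] → 1.

1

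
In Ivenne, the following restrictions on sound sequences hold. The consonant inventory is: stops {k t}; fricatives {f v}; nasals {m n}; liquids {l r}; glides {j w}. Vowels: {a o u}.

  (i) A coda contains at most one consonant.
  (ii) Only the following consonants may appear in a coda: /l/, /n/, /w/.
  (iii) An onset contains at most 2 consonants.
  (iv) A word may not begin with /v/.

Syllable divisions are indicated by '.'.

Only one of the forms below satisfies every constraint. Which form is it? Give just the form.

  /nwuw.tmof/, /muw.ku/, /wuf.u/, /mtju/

/nwuw.tmof/ — violates constraint (ii): syllable 2 coda contains /f/, which is not a licensed coda consonant → not permitted
/muw.ku/ — σ1 onset /m/, coda /w/ ok; σ2 onset /k/, coda /∅/ ok → permitted
/wuf.u/ — violates constraint (ii): syllable 1 coda contains /f/, which is not a licensed coda consonant → not permitted
/mtju/ — violates constraint (iii): syllable 1 onset /mtj/ has 3 consonants (> 2) → not permitted

/muw.ku/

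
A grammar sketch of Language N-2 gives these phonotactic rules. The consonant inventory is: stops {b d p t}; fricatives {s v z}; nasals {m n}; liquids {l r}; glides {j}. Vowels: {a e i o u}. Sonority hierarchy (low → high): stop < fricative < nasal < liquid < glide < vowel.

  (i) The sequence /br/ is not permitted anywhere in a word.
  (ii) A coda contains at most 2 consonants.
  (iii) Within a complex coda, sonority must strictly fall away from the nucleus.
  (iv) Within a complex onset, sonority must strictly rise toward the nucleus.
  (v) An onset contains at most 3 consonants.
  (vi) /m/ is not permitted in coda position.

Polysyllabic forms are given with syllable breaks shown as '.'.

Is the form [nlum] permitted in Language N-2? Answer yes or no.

no

[nlum] — violates constraint (vi): syllable 1 coda contains /m/ → not permitted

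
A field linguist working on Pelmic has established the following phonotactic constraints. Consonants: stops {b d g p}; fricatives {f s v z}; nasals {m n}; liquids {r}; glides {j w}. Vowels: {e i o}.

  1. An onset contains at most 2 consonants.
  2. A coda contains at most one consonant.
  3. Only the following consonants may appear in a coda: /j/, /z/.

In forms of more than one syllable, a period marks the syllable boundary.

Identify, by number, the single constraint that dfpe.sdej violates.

dfpe.sdej: syllable 1 onset /dfp/ has 3 consonants (> 2).
This is a violation of constraint 1: "An onset contains at most 2 consonants."
The remaining constraints (2, 3) are satisfied.

1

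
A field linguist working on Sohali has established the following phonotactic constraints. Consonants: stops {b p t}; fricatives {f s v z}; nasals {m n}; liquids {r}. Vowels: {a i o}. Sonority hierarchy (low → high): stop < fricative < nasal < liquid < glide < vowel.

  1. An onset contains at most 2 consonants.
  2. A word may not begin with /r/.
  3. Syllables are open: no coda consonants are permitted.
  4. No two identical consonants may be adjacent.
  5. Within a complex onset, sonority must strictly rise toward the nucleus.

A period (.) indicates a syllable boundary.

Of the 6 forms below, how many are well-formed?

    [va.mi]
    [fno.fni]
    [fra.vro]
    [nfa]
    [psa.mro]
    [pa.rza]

4

[va.mi] — σ1 onset /v/, coda /∅/ ok; σ2 onset /m/, coda /∅/ ok → well-formed
[fno.fni] — σ1 onset /fn/ (2→3 rises), coda /∅/ ok; σ2 onset /fn/ (2→3 rises), coda /∅/ ok → well-formed
[fra.vro] — σ1 onset /fr/ (2→4 rises), coda /∅/ ok; σ2 onset /vr/ (2→4 rises), coda /∅/ ok → well-formed
[nfa] — violates constraint 5: syllable 1 onset /nf/: /n/ (nasal, 3) → /f/ (fricative, 2) does not rise → ill-formed
[psa.mro] — σ1 onset /ps/ (1→2 rises), coda /∅/ ok; σ2 onset /mr/ (3→4 rises), coda /∅/ ok → well-formed
[pa.rza] — violates constraint 5: syllable 2 onset /rz/: /r/ (liquid, 4) → /z/ (fricative, 2) does not rise → ill-formed
Well-formed: [va.mi], [fno.fni], [fra.vro], [psa.mro] → 4.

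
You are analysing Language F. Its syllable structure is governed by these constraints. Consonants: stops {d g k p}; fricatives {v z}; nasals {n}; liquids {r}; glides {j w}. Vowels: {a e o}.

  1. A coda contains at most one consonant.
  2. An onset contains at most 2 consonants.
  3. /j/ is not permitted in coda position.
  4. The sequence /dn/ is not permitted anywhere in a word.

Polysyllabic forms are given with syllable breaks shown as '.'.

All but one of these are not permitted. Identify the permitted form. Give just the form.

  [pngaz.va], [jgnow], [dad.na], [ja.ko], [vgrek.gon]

[pngaz.va] — violates constraint 2: syllable 1 onset /png/ has 3 consonants (> 2) → not permitted
[jgnow] — violates constraint 2: syllable 1 onset /jgn/ has 3 consonants (> 2) → not permitted
[dad.na] — violates constraint 4: contains banned sequence /dn/ → not permitted
[ja.ko] — σ1 onset /j/, coda /∅/ ok; σ2 onset /k/, coda /∅/ ok → permitted
[vgrek.gon] — violates constraint 2: syllable 1 onset /vgr/ has 3 consonants (> 2) → not permitted

[ja.ko]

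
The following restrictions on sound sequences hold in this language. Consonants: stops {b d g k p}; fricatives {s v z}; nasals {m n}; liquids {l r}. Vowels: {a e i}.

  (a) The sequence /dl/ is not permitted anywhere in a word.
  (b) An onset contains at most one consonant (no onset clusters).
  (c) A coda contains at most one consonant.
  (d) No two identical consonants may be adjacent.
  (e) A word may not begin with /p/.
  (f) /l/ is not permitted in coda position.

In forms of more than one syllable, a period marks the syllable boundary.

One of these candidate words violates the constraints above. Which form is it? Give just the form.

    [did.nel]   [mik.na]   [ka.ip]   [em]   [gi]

[did.nel] — violates constraint (f): syllable 2 coda contains /l/ → phonotactically illegal
[mik.na] — σ1 onset /m/, coda /k/ ok; σ2 onset /n/, coda /∅/ ok → phonotactically legal
[ka.ip] — σ1 onset /k/, coda /∅/ ok; σ2 onset /∅/, coda /p/ ok → phonotactically legal
[em] — σ1 onset /∅/, coda /m/ ok → phonotactically legal
[gi] — σ1 onset /g/, coda /∅/ ok → phonotactically legal

[did.nel]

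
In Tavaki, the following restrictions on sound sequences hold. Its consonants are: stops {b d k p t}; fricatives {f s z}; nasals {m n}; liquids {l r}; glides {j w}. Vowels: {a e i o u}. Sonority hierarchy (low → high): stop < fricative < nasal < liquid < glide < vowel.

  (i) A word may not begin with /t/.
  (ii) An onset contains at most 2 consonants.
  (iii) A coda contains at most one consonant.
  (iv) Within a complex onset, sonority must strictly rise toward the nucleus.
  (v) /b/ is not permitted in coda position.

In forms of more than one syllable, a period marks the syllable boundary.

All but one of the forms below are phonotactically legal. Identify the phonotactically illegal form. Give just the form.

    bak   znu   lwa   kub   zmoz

bak — σ1 onset /b/, coda /k/ ok → phonotactically legal
znu — σ1 onset /zn/ (2→3 rises), coda /∅/ ok → phonotactically legal
lwa — σ1 onset /lw/ (4→5 rises), coda /∅/ ok → phonotactically legal
kub — violates constraint (v): syllable 1 coda contains /b/ → phonotactically illegal
zmoz — σ1 onset /zm/ (2→3 rises), coda /z/ ok → phonotactically legal

kub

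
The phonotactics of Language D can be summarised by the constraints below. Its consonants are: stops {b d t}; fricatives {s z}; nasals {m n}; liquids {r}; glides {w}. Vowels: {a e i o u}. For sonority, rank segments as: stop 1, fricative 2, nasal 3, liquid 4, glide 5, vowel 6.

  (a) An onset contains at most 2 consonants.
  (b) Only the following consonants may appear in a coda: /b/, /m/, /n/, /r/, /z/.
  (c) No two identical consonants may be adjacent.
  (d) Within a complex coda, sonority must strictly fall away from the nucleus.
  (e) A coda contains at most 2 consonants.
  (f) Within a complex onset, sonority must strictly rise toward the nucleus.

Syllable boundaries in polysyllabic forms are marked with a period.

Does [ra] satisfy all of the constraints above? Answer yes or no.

yes

[ra] — σ1 onset /r/, coda /∅/ ok → phonotactically legal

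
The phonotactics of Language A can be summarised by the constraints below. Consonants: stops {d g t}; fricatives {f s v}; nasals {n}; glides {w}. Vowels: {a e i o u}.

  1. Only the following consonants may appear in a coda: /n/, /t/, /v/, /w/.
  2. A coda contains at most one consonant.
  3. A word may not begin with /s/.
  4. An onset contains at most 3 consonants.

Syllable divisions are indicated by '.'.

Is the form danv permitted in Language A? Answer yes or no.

no

danv — violates constraint 2: syllable 1 coda /nv/ has 2 consonants (> 1) → not permitted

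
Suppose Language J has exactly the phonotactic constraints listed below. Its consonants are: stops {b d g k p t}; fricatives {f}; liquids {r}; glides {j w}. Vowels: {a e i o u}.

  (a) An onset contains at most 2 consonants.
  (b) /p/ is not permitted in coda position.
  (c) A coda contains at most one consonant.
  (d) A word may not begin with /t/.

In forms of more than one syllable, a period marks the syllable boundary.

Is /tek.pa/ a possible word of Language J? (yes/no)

/tek.pa/ — violates constraint (d): word begins with /t/ → not permitted

no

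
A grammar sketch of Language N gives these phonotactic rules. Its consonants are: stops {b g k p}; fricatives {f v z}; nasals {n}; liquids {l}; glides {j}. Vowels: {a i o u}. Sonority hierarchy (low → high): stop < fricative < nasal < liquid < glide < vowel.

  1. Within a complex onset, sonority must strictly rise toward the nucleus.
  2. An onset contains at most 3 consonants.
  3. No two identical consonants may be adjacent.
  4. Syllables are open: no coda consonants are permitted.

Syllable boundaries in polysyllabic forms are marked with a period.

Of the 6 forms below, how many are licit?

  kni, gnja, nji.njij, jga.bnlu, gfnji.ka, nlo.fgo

2

kni — σ1 onset /kn/ (1→3 rises), coda /∅/ ok → licit
gnja — σ1 onset /gnj/ (1→3→5 rises), coda /∅/ ok → licit
nji.njij — violates constraint 4: syllable 2 coda /j/ has 1 consonant (> 0) → illicit
jga.bnlu — violates constraint 1: syllable 1 onset /jg/: /j/ (glide, 5) → /g/ (stop, 1) does not rise → illicit
gfnji.ka — violates constraint 2: syllable 1 onset /gfnj/ has 4 consonants (> 3) → illicit
nlo.fgo — violates constraint 1: syllable 2 onset /fg/: /f/ (fricative, 2) → /g/ (stop, 1) does not rise → illicit
Licit: kni, gnja → 2.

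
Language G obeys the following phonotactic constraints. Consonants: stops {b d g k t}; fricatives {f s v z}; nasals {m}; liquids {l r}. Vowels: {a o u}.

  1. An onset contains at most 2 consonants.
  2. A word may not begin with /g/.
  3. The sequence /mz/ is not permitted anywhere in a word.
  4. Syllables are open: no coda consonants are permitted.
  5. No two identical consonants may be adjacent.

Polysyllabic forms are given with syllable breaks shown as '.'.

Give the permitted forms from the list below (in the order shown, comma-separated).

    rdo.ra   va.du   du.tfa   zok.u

rdo.ra — σ1 onset /rd/ (2C), coda /∅/ ok; σ2 onset /r/, coda /∅/ ok → permitted
va.du — σ1 onset /v/, coda /∅/ ok; σ2 onset /d/, coda /∅/ ok → permitted
du.tfa — σ1 onset /d/, coda /∅/ ok; σ2 onset /tf/ (2C), coda /∅/ ok → permitted
zok.u — violates constraint 4: syllable 1 coda /k/ has 1 consonant (> 0) → not permitted

rdo.ra, va.du, du.tfa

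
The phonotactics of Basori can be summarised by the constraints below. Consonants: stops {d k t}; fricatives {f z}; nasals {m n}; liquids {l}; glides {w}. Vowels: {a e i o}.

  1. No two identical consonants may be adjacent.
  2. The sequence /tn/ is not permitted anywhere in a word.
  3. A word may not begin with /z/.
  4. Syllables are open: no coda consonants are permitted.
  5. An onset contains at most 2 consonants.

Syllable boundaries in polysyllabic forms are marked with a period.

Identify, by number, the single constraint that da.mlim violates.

da.mlim: syllable 2 coda /m/ has 1 consonant (> 0).
This is a violation of constraint 4: "Syllables are open: no coda consonants are permitted."
The remaining constraints (1, 2, 3, 5) are satisfied.

4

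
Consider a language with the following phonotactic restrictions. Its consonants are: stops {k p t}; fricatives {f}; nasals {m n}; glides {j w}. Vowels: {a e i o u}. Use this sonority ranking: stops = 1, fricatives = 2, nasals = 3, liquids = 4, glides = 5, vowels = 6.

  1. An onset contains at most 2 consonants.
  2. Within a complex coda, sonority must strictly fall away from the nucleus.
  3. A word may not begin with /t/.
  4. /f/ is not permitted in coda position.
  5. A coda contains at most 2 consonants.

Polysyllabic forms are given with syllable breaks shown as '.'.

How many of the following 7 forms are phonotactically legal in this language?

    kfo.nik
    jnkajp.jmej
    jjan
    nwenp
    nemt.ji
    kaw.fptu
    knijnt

4

kfo.nik — σ1 onset /kf/ (2C), coda /∅/ ok; σ2 onset /n/, coda /k/ ok → phonotactically legal
jnkajp.jmej — violates constraint 1: syllable 1 onset /jnk/ has 3 consonants (> 2) → phonotactically illegal
jjan — σ1 onset /jj/ (2C), coda /n/ ok → phonotactically legal
nwenp — σ1 onset /nw/ (2C), coda /np/ (3→1 falls) ok → phonotactically legal
nemt.ji — σ1 onset /n/, coda /mt/ (3→1 falls) ok; σ2 onset /j/, coda /∅/ ok → phonotactically legal
kaw.fptu — violates constraint 1: syllable 2 onset /fpt/ has 3 consonants (> 2) → phonotactically illegal
knijnt — violates constraint 5: syllable 1 coda /jnt/ has 3 consonants (> 2) → phonotactically illegal
Phonotactically legal: kfo.nik, jjan, nwenp, nemt.ji → 4.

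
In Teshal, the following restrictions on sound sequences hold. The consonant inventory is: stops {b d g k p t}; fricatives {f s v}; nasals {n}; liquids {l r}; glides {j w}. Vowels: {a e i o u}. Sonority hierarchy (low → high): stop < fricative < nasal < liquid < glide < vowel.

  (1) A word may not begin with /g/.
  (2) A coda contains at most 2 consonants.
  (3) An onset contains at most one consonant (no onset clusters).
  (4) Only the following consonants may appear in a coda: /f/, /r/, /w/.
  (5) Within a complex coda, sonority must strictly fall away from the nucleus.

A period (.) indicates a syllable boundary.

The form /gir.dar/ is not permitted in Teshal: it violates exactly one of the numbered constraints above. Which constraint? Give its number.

1

/gir.dar/: word begins with /g/.
This is a violation of constraint 1: "A word may not begin with /g/."
The remaining constraints (2, 3, 4, 5) are satisfied.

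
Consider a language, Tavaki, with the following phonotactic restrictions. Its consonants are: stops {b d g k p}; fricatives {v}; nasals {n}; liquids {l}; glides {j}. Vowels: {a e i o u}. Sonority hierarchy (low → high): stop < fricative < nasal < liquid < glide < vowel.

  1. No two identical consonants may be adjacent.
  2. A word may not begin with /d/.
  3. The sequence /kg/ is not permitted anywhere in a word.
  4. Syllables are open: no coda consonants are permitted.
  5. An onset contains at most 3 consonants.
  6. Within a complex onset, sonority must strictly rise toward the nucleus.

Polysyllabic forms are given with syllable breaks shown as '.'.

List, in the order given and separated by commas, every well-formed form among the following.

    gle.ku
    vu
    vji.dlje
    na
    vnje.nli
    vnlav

gle.ku — σ1 onset /gl/ (1→4 rises), coda /∅/ ok; σ2 onset /k/, coda /∅/ ok → well-formed
vu — σ1 onset /v/, coda /∅/ ok → well-formed
vji.dlje — σ1 onset /vj/ (2→5 rises), coda /∅/ ok; σ2 onset /dlj/ (1→4→5 rises), coda /∅/ ok → well-formed
na — σ1 onset /n/, coda /∅/ ok → well-formed
vnje.nli — σ1 onset /vnj/ (2→3→5 rises), coda /∅/ ok; σ2 onset /nl/ (3→4 rises), coda /∅/ ok → well-formed
vnlav — violates constraint 4: syllable 1 coda /v/ has 1 consonant (> 0) → ill-formed

gle.ku, vu, vji.dlje, na, vnje.nli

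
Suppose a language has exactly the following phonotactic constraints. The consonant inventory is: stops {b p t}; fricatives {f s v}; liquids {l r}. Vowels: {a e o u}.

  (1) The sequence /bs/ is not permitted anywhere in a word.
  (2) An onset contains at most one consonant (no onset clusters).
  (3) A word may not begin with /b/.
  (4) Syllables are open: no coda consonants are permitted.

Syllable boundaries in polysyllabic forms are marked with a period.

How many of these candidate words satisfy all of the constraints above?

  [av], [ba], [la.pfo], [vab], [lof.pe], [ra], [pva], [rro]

1

[av] — violates constraint 4: syllable 1 coda /v/ has 1 consonant (> 0) → illicit
[ba] — violates constraint 3: word begins with /b/ → illicit
[la.pfo] — violates constraint 2: syllable 2 onset /pf/ has 2 consonants (> 1) → illicit
[vab] — violates constraint 4: syllable 1 coda /b/ has 1 consonant (> 0) → illicit
[lof.pe] — violates constraint 4: syllable 1 coda /f/ has 1 consonant (> 0) → illicit
[ra] — σ1 onset /r/, coda /∅/ ok → licit
[pva] — violates constraint 2: syllable 1 onset /pv/ has 2 consonants (> 1) → illicit
[rro] — violates constraint 2: syllable 1 onset /rr/ has 2 consonants (> 1) → illicit
Licit: [ra] → 1.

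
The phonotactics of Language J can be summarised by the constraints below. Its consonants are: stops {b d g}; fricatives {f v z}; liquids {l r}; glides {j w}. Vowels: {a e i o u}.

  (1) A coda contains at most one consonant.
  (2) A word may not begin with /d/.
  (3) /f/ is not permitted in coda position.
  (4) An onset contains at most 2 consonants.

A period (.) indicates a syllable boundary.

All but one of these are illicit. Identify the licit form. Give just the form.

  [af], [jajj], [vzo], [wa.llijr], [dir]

[vzo]

[af] — violates constraint 3: syllable 1 coda contains /f/ → illicit
[jajj] — violates constraint 1: syllable 1 coda /jj/ has 2 consonants (> 1) → illicit
[vzo] — σ1 onset /vz/ (2C), coda /∅/ ok → licit
[wa.llijr] — violates constraint 1: syllable 2 coda /jr/ has 2 consonants (> 1) → illicit
[dir] — violates constraint 2: word begins with /d/ → illicit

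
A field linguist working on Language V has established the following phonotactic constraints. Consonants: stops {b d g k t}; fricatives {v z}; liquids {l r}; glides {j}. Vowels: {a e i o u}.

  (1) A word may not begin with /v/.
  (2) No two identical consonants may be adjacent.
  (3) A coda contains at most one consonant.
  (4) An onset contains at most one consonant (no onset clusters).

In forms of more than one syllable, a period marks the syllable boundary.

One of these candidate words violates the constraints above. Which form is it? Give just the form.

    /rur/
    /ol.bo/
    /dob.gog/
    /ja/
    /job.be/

/rur/ — σ1 onset /r/, coda /r/ ok → licit
/ol.bo/ — σ1 onset /∅/, coda /l/ ok; σ2 onset /b/, coda /∅/ ok → licit
/dob.gog/ — σ1 onset /d/, coda /b/ ok; σ2 onset /g/, coda /g/ ok → licit
/ja/ — σ1 onset /j/, coda /∅/ ok → licit
/job.be/ — violates constraint 2: adjacent identical consonants /bb/ → illicit

/job.be/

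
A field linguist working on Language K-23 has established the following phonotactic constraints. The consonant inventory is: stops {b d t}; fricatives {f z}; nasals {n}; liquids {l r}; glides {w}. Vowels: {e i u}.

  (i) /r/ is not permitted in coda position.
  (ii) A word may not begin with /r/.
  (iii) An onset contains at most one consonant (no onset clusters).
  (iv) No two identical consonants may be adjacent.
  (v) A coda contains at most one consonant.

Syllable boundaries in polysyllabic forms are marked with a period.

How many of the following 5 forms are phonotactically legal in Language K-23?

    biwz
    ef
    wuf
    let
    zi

biwz — violates constraint (v): syllable 1 coda /wz/ has 2 consonants (> 1) → phonotactically illegal
ef — σ1 onset /∅/, coda /f/ ok → phonotactically legal
wuf — σ1 onset /w/, coda /f/ ok → phonotactically legal
let — σ1 onset /l/, coda /t/ ok → phonotactically legal
zi — σ1 onset /z/, coda /∅/ ok → phonotactically legal
Phonotactically legal: ef, wuf, let, zi → 4.

4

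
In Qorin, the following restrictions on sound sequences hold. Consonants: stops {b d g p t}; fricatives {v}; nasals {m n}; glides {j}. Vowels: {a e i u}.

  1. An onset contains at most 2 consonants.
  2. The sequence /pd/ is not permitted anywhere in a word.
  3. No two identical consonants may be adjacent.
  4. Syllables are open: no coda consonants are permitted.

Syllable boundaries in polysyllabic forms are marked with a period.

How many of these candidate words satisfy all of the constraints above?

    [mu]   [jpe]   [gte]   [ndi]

4

[mu] — σ1 onset /m/, coda /∅/ ok → permitted
[jpe] — σ1 onset /jp/ (2C), coda /∅/ ok → permitted
[gte] — σ1 onset /gt/ (2C), coda /∅/ ok → permitted
[ndi] — σ1 onset /nd/ (2C), coda /∅/ ok → permitted
Permitted: [mu], [jpe], [gte], [ndi] → 4.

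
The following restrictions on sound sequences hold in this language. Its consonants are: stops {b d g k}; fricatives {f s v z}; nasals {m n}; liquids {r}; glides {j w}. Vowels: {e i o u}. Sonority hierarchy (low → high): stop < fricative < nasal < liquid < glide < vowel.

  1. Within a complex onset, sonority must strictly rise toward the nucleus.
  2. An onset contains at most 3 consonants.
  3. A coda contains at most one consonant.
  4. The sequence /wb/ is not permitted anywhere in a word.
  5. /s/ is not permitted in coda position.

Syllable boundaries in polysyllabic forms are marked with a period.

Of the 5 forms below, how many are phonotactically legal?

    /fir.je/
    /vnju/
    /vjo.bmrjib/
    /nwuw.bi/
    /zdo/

/fir.je/ — σ1 onset /f/, coda /r/ ok; σ2 onset /j/, coda /∅/ ok → phonotactically legal
/vnju/ — σ1 onset /vnj/ (2→3→5 rises), coda /∅/ ok → phonotactically legal
/vjo.bmrjib/ — violates constraint 2: syllable 2 onset /bmrj/ has 4 consonants (> 3) → phonotactically illegal
/nwuw.bi/ — violates constraint 4: contains banned sequence /wb/ → phonotactically illegal
/zdo/ — violates constraint 1: syllable 1 onset /zd/: /z/ (fricative, 2) → /d/ (stop, 1) does not rise → phonotactically illegal
Phonotactically legal: /fir.je/, /vnju/ → 2.

2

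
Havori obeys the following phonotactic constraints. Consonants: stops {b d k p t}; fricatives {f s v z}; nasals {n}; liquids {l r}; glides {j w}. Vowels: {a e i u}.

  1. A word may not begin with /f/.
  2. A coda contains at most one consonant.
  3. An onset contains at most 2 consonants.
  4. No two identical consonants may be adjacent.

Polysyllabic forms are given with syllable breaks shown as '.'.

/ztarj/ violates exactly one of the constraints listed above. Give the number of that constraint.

/ztarj/: syllable 1 coda /rj/ has 2 consonants (> 1).
This is a violation of constraint 2: "A coda contains at most one consonant."
The remaining constraints (1, 3, 4) are satisfied.

2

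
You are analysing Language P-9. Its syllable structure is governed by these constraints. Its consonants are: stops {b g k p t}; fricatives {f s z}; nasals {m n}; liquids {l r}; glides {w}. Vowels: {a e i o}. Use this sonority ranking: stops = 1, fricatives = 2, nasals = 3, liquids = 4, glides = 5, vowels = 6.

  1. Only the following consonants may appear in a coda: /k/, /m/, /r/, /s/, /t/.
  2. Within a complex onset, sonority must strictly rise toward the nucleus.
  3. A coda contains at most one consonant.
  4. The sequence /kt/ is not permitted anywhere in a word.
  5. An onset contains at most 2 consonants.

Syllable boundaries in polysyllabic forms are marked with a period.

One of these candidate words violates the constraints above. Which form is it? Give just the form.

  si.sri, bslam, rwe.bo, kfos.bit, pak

si.sri — σ1 onset /s/, coda /∅/ ok; σ2 onset /sr/ (2→4 rises), coda /∅/ ok → permitted
bslam — violates constraint 5: syllable 1 onset /bsl/ has 3 consonants (> 2) → not permitted
rwe.bo — σ1 onset /rw/ (4→5 rises), coda /∅/ ok; σ2 onset /b/, coda /∅/ ok → permitted
kfos.bit — σ1 onset /kf/ (1→2 rises), coda /s/ ok; σ2 onset /b/, coda /t/ ok → permitted
pak — σ1 onset /p/, coda /k/ ok → permitted

bslam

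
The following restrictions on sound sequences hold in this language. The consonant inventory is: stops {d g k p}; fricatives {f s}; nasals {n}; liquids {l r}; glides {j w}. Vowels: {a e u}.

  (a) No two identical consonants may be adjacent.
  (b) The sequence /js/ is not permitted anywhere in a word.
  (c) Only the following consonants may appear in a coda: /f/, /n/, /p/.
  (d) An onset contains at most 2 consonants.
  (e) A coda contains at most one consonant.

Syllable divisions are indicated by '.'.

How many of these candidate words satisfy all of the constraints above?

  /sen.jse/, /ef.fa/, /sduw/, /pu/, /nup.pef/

/sen.jse/ — violates constraint (b): contains banned sequence /js/ → not permitted
/ef.fa/ — violates constraint (a): adjacent identical consonants /ff/ → not permitted
/sduw/ — violates constraint (c): syllable 1 coda contains /w/, which is not a licensed coda consonant → not permitted
/pu/ — σ1 onset /p/, coda /∅/ ok → permitted
/nup.pef/ — violates constraint (a): adjacent identical consonants /pp/ → not permitted
Permitted: /pu/ → 1.

1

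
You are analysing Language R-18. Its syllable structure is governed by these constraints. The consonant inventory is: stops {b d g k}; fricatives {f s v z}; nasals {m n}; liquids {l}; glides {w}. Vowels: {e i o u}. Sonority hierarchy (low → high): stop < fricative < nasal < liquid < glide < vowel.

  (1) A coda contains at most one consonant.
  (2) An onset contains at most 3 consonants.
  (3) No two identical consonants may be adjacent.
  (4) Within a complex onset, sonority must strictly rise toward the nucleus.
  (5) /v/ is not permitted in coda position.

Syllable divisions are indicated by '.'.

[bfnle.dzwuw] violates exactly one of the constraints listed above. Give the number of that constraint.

[bfnle.dzwuw]: syllable 1 onset /bfnl/ has 4 consonants (> 3).
This is a violation of constraint 2: "An onset contains at most 3 consonants."
The remaining constraints (1, 3, 4, 5) are satisfied.

2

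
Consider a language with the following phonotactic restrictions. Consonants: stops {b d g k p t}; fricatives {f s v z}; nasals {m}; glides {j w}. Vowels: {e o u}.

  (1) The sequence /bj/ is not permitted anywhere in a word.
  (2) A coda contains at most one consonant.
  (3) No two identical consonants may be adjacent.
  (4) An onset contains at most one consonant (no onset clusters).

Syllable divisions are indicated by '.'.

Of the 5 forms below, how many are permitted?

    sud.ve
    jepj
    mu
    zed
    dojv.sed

sud.ve — σ1 onset /s/, coda /d/ ok; σ2 onset /v/, coda /∅/ ok → permitted
jepj — violates constraint 2: syllable 1 coda /pj/ has 2 consonants (> 1) → not permitted
mu — σ1 onset /m/, coda /∅/ ok → permitted
zed — σ1 onset /z/, coda /d/ ok → permitted
dojv.sed — violates constraint 2: syllable 1 coda /jv/ has 2 consonants (> 1) → not permitted
Permitted: sud.ve, mu, zed → 3.

3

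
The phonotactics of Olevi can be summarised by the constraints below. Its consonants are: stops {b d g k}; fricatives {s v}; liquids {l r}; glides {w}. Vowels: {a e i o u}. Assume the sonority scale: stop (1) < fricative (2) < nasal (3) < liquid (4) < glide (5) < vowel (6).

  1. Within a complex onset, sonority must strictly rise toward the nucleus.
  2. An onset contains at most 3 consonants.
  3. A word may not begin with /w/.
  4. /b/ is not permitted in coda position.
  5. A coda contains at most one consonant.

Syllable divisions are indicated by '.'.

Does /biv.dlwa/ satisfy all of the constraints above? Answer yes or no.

yes

/biv.dlwa/ — σ1 onset /b/, coda /v/ ok; σ2 onset /dlw/ (1→4→5 rises), coda /∅/ ok → well-formed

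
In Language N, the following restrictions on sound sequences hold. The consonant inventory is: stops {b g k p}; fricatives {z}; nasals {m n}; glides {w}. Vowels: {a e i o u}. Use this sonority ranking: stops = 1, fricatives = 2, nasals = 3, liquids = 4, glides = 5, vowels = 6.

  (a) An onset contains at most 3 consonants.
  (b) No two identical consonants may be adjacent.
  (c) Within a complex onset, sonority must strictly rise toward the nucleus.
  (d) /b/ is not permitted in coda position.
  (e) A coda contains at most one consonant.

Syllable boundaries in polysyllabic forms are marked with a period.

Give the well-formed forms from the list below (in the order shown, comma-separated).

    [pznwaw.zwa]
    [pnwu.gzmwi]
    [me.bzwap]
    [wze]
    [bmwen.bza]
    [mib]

[pznwaw.zwa] — violates constraint (a): syllable 1 onset /pznw/ has 4 consonants (> 3) → ill-formed
[pnwu.gzmwi] — violates constraint (a): syllable 2 onset /gzmw/ has 4 consonants (> 3) → ill-formed
[me.bzwap] — σ1 onset /m/, coda /∅/ ok; σ2 onset /bzw/ (1→2→5 rises), coda /p/ ok → well-formed
[wze] — violates constraint (c): syllable 1 onset /wz/: /w/ (glide, 5) → /z/ (fricative, 2) does not rise → ill-formed
[bmwen.bza] — σ1 onset /bmw/ (1→3→5 rises), coda /n/ ok; σ2 onset /bz/ (1→2 rises), coda /∅/ ok → well-formed
[mib] — violates constraint (d): syllable 1 coda contains /b/ → ill-formed

[me.bzwap], [bmwen.bza]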